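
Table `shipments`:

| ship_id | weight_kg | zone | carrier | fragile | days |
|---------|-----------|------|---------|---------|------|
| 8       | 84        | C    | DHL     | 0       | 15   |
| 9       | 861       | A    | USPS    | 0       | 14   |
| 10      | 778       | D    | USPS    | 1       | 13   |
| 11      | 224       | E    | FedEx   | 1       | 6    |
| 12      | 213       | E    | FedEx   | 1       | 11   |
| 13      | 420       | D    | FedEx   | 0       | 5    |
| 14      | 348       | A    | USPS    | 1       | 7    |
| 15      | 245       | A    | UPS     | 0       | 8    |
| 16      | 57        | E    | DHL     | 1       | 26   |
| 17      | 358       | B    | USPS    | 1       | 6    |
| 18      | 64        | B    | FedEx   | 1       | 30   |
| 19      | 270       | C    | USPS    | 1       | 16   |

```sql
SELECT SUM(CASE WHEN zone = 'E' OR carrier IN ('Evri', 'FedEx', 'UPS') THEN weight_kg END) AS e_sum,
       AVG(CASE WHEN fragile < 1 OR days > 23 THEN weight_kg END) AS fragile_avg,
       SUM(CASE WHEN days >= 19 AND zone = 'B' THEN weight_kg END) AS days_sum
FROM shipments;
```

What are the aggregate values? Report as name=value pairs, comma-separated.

[e_sum: zone = 'E' OR carrier IN ('Evri', 'FedEx', 'UPS')]
ship_id=8: ✗
ship_id=9: ✗
ship_id=10: ✗
ship_id=11: ✓ → 224
ship_id=12: ✓ → 213
ship_id=13: ✓ → 420
ship_id=14: ✗
ship_id=15: ✓ → 245
ship_id=16: ✓ → 57
ship_id=17: ✗
ship_id=18: ✓ → 64
ship_id=19: ✗
e_sum = 224 + 213 + 420 + 245 + 57 + 64 = 1223
—
[fragile_avg: fragile < 1 OR days > 23]
ship_id=8: ✓ → 84
ship_id=9: ✓ → 861
ship_id=10: ✗
ship_id=11: ✗
ship_id=12: ✗
ship_id=13: ✓ → 420
ship_id=14: ✗
ship_id=15: ✓ → 245
ship_id=16: ✓ → 57
ship_id=17: ✗
ship_id=18: ✓ → 64
ship_id=19: ✗
fragile_avg = (84 + 861 + 420 + 245 + 57 + 64) / 6 = 288.5
—
[days_sum: days >= 19 AND zone = 'B']
ship_id=8: ✗
ship_id=9: ✗
ship_id=10: ✗
ship_id=11: ✗
ship_id=12: ✗
ship_id=13: ✗
ship_id=14: ✗
ship_id=15: ✗
ship_id=16: ✗
ship_id=17: ✗
ship_id=18: ✓ → 64
ship_id=19: ✗
days_sum = 64

e_sum=1223, fragile_avg=288.5, days_sum=64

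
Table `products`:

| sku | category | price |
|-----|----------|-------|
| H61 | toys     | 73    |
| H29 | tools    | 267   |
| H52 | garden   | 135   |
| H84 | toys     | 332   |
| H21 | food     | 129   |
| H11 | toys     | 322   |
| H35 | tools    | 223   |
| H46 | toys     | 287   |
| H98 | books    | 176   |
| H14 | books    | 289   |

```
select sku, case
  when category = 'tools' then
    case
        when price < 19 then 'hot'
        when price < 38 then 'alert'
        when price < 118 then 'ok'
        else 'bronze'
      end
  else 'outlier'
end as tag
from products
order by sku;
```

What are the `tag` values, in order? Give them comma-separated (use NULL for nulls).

sku=H11: category='toys' → outer ELSE → outlier
sku=H14: category='books' → outer ELSE → outlier
sku=H21: category='food' → outer ELSE → outlier
sku=H29: category='tools' → inner[ELSE] → bronze
sku=H35: category='tools' → inner[ELSE] → bronze
sku=H46: category='toys' → outer ELSE → outlier
sku=H52: category='garden' → outer ELSE → outlier
sku=H61: category='toys' → outer ELSE → outlier
sku=H84: category='toys' → outer ELSE → outlier
sku=H98: category='books' → outer ELSE → outlier

outlier, outlier, outlier, bronze, bronze, outlier, outlier, outlier, outlier, outlier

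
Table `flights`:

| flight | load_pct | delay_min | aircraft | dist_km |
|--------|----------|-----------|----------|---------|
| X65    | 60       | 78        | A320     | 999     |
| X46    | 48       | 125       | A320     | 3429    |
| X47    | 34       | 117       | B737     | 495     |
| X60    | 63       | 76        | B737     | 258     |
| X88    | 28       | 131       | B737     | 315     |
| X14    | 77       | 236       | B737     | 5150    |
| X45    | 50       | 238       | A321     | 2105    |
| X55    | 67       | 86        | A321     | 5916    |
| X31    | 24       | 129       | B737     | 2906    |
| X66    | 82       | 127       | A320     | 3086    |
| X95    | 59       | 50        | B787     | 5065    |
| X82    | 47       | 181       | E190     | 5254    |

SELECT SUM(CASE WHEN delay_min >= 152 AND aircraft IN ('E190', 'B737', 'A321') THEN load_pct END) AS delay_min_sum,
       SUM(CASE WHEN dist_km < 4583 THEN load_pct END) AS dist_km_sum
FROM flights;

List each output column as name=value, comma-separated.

[delay_min_sum: delay_min >= 152 AND aircraft IN ('E190', 'B737', 'A321')]
flight=X65: ✗
flight=X46: ✗
flight=X47: ✗
flight=X60: ✗
flight=X88: ✗
flight=X14: ✓ → 77
flight=X45: ✓ → 50
flight=X55: ✗
flight=X31: ✗
flight=X66: ✗
flight=X95: ✗
flight=X82: ✓ → 47
delay_min_sum = 77 + 50 + 47 = 174
—
[dist_km_sum: dist_km < 4583]
flight=X65: ✓ → 60
flight=X46: ✓ → 48
flight=X47: ✓ → 34
flight=X60: ✓ → 63
flight=X88: ✓ → 28
flight=X14: ✗
flight=X45: ✓ → 50
flight=X55: ✗
flight=X31: ✓ → 24
flight=X66: ✓ → 82
flight=X95: ✗
flight=X82: ✗
dist_km_sum = 60 + 48 + 34 + 63 + 28 + 50 + 24 + 82 = 389

delay_min_sum=174, dist_km_sum=389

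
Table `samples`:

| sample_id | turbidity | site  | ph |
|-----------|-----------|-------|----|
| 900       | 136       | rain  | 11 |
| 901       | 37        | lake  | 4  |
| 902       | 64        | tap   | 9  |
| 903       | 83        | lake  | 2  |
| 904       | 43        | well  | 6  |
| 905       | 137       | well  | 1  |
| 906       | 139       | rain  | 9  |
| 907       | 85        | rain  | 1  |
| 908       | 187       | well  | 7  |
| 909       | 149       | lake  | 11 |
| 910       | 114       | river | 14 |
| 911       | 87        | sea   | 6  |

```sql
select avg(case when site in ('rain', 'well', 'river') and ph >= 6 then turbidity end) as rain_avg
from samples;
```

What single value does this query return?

123.8

sample_id=900: ✓ → 136
sample_id=901: ✗
sample_id=902: ✗
sample_id=903: ✗
sample_id=904: ✓ → 43
sample_id=905: ✗
sample_id=906: ✓ → 139
sample_id=907: ✗
sample_id=908: ✓ → 187
sample_id=909: ✗
sample_id=910: ✓ → 114
sample_id=911: ✗
rain_avg = (136 + 43 + 139 + 187 + 114) / 5 = 123.8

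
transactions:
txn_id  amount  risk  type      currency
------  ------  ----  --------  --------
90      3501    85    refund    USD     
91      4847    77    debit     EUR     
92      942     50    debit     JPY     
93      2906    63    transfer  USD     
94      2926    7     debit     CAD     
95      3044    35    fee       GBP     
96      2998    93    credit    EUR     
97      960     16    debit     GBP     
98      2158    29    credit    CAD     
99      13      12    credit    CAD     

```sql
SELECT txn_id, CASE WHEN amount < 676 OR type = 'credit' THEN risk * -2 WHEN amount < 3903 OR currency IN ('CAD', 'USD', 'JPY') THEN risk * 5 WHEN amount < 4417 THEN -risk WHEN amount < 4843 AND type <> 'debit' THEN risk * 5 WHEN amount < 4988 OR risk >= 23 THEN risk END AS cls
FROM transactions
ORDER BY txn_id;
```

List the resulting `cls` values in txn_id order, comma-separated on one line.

txn_id=90: amount < 3903 OR currency IN ('CAD', 'USD', 'JPY') → 425
txn_id=91: amount < 4988 OR risk >= 23 → 77
txn_id=92: amount < 3903 OR currency IN ('CAD', 'USD', 'JPY') → 250
txn_id=93: amount < 3903 OR currency IN ('CAD', 'USD', 'JPY') → 315
txn_id=94: amount < 3903 OR currency IN ('CAD', 'USD', 'JPY') → 35
txn_id=95: amount < 3903 OR currency IN ('CAD', 'USD', 'JPY') → 175
txn_id=96: amount < 676 OR type = 'credit' → -186
txn_id=97: amount < 3903 OR currency IN ('CAD', 'USD', 'JPY') → 80
txn_id=98: amount < 676 OR type = 'credit' → -58
txn_id=99: amount < 676 OR type = 'credit' → -24

425, 77, 250, 315, 35, 175, -186, 80, -58, -24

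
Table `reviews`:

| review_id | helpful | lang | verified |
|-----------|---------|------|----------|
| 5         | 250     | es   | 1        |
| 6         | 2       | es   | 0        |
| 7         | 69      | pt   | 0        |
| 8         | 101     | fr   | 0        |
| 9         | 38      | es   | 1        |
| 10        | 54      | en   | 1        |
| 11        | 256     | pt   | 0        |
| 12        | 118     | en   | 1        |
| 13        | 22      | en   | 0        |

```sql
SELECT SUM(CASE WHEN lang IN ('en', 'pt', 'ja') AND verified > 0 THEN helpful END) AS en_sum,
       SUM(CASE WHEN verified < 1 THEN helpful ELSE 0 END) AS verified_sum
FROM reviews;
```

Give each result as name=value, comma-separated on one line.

en_sum=172, verified_sum=450

[en_sum: lang IN ('en', 'pt', 'ja') AND verified > 0]
review_id=5: ✗
review_id=6: ✗
review_id=7: ✗
review_id=8: ✗
review_id=9: ✗
review_id=10: ✓ → 54
review_id=11: ✗
review_id=12: ✓ → 118
review_id=13: ✗
en_sum = 54 + 118 = 172
—
[verified_sum: verified < 1]
review_id=5: ✗
review_id=6: ✓ → 2
review_id=7: ✓ → 69
review_id=8: ✓ → 101
review_id=9: ✗
review_id=10: ✗
review_id=11: ✓ → 256
review_id=12: ✗
review_id=13: ✓ → 22
verified_sum = 2 + 69 + 101 + 256 + 22 = 450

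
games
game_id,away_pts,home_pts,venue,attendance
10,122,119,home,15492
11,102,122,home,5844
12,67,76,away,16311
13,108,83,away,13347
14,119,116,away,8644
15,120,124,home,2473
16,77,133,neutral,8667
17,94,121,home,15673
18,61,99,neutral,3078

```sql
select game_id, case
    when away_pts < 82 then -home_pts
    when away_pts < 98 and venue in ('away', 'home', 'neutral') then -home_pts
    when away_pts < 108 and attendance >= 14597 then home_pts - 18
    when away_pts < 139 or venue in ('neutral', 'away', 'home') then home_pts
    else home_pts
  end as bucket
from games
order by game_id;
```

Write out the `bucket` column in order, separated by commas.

119, 122, -76, 83, 116, 124, -133, -121, -99

game_id=10: away_pts < 139 or venue in ('neutral', 'away', 'home') → 119
game_id=11: away_pts < 139 or venue in ('neutral', 'away', 'home') → 122
game_id=12: away_pts < 82 → -76
game_id=13: away_pts < 139 or venue in ('neutral', 'away', 'home') → 83
game_id=14: away_pts < 139 or venue in ('neutral', 'away', 'home') → 116
game_id=15: away_pts < 139 or venue in ('neutral', 'away', 'home') → 124
game_id=16: away_pts < 82 → -133
game_id=17: away_pts < 98 and venue in ('away', 'home', 'neutral') → -121
game_id=18: away_pts < 82 → -99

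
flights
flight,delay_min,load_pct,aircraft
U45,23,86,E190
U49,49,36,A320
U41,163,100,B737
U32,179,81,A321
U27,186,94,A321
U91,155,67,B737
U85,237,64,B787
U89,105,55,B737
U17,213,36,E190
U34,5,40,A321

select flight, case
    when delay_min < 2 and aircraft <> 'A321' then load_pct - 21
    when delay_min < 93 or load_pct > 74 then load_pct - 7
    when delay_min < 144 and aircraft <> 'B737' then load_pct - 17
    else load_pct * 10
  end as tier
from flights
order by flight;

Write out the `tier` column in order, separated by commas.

flight=U17: ELSE → 360
flight=U27: delay_min < 93 or load_pct > 74 → 87
flight=U32: delay_min < 93 or load_pct > 74 → 74
flight=U34: delay_min < 93 or load_pct > 74 → 33
flight=U41: delay_min < 93 or load_pct > 74 → 93
flight=U45: delay_min < 93 or load_pct > 74 → 79
flight=U49: delay_min < 93 or load_pct > 74 → 29
flight=U85: ELSE → 640
flight=U89: ELSE → 550
flight=U91: ELSE → 670

360, 87, 74, 33, 93, 79, 29, 640, 550, 670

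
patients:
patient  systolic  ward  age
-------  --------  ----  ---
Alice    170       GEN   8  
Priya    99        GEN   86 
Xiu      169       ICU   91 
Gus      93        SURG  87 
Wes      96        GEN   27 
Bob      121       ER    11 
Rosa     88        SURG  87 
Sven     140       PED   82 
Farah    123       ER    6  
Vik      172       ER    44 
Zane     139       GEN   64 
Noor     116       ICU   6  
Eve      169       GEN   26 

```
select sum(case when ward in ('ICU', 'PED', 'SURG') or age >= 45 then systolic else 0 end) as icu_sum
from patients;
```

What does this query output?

patient=Alice: ✗
patient=Priya: ✓ → 99
patient=Xiu: ✓ → 169
patient=Gus: ✓ → 93
patient=Wes: ✗
patient=Bob: ✗
patient=Rosa: ✓ → 88
patient=Sven: ✓ → 140
patient=Farah: ✗
patient=Vik: ✗
patient=Zane: ✓ → 139
patient=Noor: ✓ → 116
patient=Eve: ✗
icu_sum = 99 + 169 + 93 + 88 + 140 + 139 + 116 = 844

844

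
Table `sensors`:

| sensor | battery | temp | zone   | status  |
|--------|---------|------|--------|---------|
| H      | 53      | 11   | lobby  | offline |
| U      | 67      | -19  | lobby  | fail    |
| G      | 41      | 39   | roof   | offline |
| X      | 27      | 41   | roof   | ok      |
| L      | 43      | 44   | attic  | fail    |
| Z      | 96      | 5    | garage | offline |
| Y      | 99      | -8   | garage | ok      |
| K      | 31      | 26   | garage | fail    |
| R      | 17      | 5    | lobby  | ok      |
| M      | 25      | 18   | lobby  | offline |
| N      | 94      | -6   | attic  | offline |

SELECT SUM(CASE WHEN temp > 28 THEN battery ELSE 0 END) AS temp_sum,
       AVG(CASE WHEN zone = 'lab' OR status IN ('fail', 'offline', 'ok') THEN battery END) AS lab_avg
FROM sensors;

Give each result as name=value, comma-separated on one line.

[temp_sum: temp > 28]
sensor=H: ✗
sensor=U: ✗
sensor=G: ✓ → 41
sensor=X: ✓ → 27
sensor=L: ✓ → 43
sensor=Z: ✗
sensor=Y: ✗
sensor=K: ✗
sensor=R: ✗
sensor=M: ✗
sensor=N: ✗
temp_sum = 41 + 27 + 43 = 111
—
[lab_avg: zone = 'lab' OR status IN ('fail', 'offline', 'ok')]
sensor=H: ✓ → 53
sensor=U: ✓ → 67
sensor=G: ✓ → 41
sensor=X: ✓ → 27
sensor=L: ✓ → 43
sensor=Z: ✓ → 96
sensor=Y: ✓ → 99
sensor=K: ✓ → 31
sensor=R: ✓ → 17
sensor=M: ✓ → 25
sensor=N: ✓ → 94
lab_avg = (53 + 67 + 41 + 27 + 43 + 96 + 99 + 31 + 17 + 25 + 94) / 11 = 53.9090909091

temp_sum=111, lab_avg=53.9090909091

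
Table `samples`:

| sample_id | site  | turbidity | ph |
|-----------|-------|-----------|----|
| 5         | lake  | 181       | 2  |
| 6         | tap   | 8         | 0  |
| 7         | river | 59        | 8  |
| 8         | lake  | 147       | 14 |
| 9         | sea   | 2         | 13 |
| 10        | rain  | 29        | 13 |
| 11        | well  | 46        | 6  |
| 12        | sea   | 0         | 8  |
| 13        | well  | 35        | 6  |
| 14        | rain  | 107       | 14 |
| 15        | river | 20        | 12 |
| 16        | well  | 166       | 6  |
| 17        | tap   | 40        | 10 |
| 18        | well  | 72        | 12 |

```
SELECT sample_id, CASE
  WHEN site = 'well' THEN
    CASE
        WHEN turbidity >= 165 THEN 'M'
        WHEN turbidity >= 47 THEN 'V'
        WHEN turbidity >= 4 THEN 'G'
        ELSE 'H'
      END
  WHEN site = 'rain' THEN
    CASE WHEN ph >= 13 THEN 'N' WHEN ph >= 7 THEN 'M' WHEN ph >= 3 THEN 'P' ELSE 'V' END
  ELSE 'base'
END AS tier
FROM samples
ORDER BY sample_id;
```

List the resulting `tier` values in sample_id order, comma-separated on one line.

base, base, base, base, base, N, G, base, G, N, base, M, base, V

sample_id=5: site='lake' → outer ELSE → base
sample_id=6: site='tap' → outer ELSE → base
sample_id=7: site='river' → outer ELSE → base
sample_id=8: site='lake' → outer ELSE → base
sample_id=9: site='sea' → outer ELSE → base
sample_id=10: site='rain' → inner[ph >= 13] → N
sample_id=11: site='well' → inner[turbidity >= 4] → G
sample_id=12: site='sea' → outer ELSE → base
sample_id=13: site='well' → inner[turbidity >= 4] → G
sample_id=14: site='rain' → inner[ph >= 13] → N
sample_id=15: site='river' → outer ELSE → base
sample_id=16: site='well' → inner[turbidity >= 165] → M
sample_id=17: site='tap' → outer ELSE → base
sample_id=18: site='well' → inner[turbidity >= 47] → V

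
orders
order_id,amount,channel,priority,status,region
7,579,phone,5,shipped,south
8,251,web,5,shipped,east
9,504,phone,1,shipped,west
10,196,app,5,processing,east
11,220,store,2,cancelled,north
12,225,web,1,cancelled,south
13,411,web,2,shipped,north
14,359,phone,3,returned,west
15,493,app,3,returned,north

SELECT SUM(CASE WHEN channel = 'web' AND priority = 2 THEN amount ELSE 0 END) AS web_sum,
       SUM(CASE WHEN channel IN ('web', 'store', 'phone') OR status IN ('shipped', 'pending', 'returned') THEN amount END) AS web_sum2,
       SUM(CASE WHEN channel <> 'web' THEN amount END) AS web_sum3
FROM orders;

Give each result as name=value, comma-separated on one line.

web_sum=411, web_sum2=3042, web_sum3=2351

[web_sum: channel = 'web' AND priority = 2]
order_id=7: ✗
order_id=8: ✗
order_id=9: ✗
order_id=10: ✗
order_id=11: ✗
order_id=12: ✗
order_id=13: ✓ → 411
order_id=14: ✗
order_id=15: ✗
web_sum = 411
—
[web_sum2: channel IN ('web', 'store', 'phone') OR status IN ('shipped', 'pending', 'returned')]
order_id=7: ✓ → 579
order_id=8: ✓ → 251
order_id=9: ✓ → 504
order_id=10: ✗
order_id=11: ✓ → 220
order_id=12: ✓ → 225
order_id=13: ✓ → 411
order_id=14: ✓ → 359
order_id=15: ✓ → 493
web_sum2 = 579 + 251 + 504 + 220 + 225 + 411 + 359 + 493 = 3042
—
[web_sum3: channel <> 'web']
order_id=7: ✓ → 579
order_id=8: ✗
order_id=9: ✓ → 504
order_id=10: ✓ → 196
order_id=11: ✓ → 220
order_id=12: ✗
order_id=13: ✗
order_id=14: ✓ → 359
order_id=15: ✓ → 493
web_sum3 = 579 + 504 + 196 + 220 + 359 + 493 = 2351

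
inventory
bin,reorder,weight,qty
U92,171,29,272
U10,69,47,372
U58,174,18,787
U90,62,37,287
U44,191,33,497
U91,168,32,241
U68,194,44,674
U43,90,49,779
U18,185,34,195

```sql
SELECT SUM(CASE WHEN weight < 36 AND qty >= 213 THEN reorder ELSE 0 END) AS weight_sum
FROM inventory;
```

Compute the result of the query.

704

bin=U92: ✓ → 171
bin=U10: ✗
bin=U58: ✓ → 174
bin=U90: ✗
bin=U44: ✓ → 191
bin=U91: ✓ → 168
bin=U68: ✗
bin=U43: ✗
bin=U18: ✗
weight_sum = 171 + 174 + 191 + 168 = 704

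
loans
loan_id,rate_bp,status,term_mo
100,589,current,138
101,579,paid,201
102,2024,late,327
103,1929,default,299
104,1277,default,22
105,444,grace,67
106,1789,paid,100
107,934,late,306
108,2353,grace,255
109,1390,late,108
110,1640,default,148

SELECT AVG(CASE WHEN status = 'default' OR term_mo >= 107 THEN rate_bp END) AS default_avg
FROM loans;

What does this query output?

1412.7777777778

loan_id=100: ✓ → 589
loan_id=101: ✓ → 579
loan_id=102: ✓ → 2024
loan_id=103: ✓ → 1929
loan_id=104: ✓ → 1277
loan_id=105: ✗
loan_id=106: ✗
loan_id=107: ✓ → 934
loan_id=108: ✓ → 2353
loan_id=109: ✓ → 1390
loan_id=110: ✓ → 1640
default_avg = (589 + 579 + 2024 + 1929 + 1277 + 934 + 2353 + 1390 + 1640) / 9 = 1412.7777777778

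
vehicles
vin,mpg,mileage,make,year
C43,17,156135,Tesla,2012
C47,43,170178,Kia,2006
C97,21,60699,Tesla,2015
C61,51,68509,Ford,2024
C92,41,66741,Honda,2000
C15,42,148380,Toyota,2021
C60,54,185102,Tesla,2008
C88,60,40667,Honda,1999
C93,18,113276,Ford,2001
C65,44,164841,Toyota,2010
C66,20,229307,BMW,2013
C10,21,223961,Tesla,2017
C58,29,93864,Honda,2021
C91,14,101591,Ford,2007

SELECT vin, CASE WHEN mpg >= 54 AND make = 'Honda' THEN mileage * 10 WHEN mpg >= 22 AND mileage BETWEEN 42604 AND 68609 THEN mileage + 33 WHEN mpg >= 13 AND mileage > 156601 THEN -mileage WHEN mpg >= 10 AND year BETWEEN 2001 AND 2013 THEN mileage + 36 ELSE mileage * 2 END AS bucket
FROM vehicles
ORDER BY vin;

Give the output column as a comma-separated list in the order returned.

vin=C10: mpg >= 13 AND mileage > 156601 → -223961
vin=C15: ELSE → 296760
vin=C43: mpg >= 10 AND year BETWEEN 2001 AND 2013 → 156171
vin=C47: mpg >= 13 AND mileage > 156601 → -170178
vin=C58: ELSE → 187728
vin=C60: mpg >= 13 AND mileage > 156601 → -185102
vin=C61: mpg >= 22 AND mileage BETWEEN 42604 AND 68609 → 68542
vin=C65: mpg >= 13 AND mileage > 156601 → -164841
vin=C66: mpg >= 13 AND mileage > 156601 → -229307
vin=C88: mpg >= 54 AND make = 'Honda' → 406670
vin=C91: mpg >= 10 AND year BETWEEN 2001 AND 2013 → 101627
vin=C92: mpg >= 22 AND mileage BETWEEN 42604 AND 68609 → 66774
vin=C93: mpg >= 10 AND year BETWEEN 2001 AND 2013 → 113312
vin=C97: ELSE → 121398

-223961, 296760, 156171, -170178, 187728, -185102, 68542, -164841, -229307, 406670, 101627, 66774, 113312, 121398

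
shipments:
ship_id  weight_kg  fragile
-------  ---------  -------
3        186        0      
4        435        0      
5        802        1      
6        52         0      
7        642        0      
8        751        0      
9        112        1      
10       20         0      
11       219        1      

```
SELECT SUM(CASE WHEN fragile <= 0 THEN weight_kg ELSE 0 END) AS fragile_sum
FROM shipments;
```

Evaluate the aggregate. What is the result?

2086

ship_id=3: ✓ → 186
ship_id=4: ✓ → 435
ship_id=5: ✗
ship_id=6: ✓ → 52
ship_id=7: ✓ → 642
ship_id=8: ✓ → 751
ship_id=9: ✗
ship_id=10: ✓ → 20
ship_id=11: ✗
fragile_sum = 186 + 435 + 52 + 642 + 751 + 20 = 2086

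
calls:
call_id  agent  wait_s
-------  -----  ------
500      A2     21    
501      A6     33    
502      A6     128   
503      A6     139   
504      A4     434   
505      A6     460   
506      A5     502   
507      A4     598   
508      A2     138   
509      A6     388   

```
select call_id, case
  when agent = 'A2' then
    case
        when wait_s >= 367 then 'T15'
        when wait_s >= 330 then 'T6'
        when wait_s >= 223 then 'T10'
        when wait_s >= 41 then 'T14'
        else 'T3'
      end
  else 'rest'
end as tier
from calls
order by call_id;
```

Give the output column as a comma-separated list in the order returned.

call_id=500: agent='A2' → inner[ELSE] → T3
call_id=501: agent='A6' → outer ELSE → rest
call_id=502: agent='A6' → outer ELSE → rest
call_id=503: agent='A6' → outer ELSE → rest
call_id=504: agent='A4' → outer ELSE → rest
call_id=505: agent='A6' → outer ELSE → rest
call_id=506: agent='A5' → outer ELSE → rest
call_id=507: agent='A4' → outer ELSE → rest
call_id=508: agent='A2' → inner[wait_s >= 41] → T14
call_id=509: agent='A6' → outer ELSE → rest

T3, rest, rest, rest, rest, rest, rest, rest, T14, rest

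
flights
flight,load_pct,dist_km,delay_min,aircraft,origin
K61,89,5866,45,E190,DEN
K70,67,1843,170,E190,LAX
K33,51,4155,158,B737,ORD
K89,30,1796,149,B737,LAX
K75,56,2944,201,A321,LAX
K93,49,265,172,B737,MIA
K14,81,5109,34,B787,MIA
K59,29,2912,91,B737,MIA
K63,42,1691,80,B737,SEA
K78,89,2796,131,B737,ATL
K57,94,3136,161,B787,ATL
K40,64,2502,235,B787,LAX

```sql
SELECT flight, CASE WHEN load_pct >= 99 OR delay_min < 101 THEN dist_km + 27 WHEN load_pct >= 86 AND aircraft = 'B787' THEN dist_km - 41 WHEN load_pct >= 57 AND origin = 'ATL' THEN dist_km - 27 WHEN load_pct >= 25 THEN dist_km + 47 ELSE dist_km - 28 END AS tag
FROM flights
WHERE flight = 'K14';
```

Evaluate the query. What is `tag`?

5136

flight = K14: load_pct=81, dist_km=5109, delay_min=34, aircraft=B787, origin=MIA.
load_pct >= 99 OR delay_min < 101 → true → 5136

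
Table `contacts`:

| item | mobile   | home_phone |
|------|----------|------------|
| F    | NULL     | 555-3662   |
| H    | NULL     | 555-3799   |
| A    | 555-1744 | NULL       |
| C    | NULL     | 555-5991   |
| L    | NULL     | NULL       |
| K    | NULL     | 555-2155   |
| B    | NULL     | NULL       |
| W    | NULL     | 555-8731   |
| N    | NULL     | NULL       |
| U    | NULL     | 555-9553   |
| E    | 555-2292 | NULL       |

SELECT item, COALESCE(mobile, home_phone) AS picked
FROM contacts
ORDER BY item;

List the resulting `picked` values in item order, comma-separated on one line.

555-1744, NULL, 555-5991, 555-2292, 555-3662, 555-3799, 555-2155, NULL, NULL, 555-9553, 555-8731

item=A: mobile=555-1744 → 555-1744
item=B: mobile=NULL, home_phone=NULL (all NULL) → NULL
item=C: mobile=NULL, home_phone=555-5991 → 555-5991
item=E: mobile=555-2292 → 555-2292
item=F: mobile=NULL, home_phone=555-3662 → 555-3662
item=H: mobile=NULL, home_phone=555-3799 → 555-3799
item=K: mobile=NULL, home_phone=555-2155 → 555-2155
item=L: mobile=NULL, home_phone=NULL (all NULL) → NULL
item=N: mobile=NULL, home_phone=NULL (all NULL) → NULL
item=U: mobile=NULL, home_phone=555-9553 → 555-9553
item=W: mobile=NULL, home_phone=555-8731 → 555-8731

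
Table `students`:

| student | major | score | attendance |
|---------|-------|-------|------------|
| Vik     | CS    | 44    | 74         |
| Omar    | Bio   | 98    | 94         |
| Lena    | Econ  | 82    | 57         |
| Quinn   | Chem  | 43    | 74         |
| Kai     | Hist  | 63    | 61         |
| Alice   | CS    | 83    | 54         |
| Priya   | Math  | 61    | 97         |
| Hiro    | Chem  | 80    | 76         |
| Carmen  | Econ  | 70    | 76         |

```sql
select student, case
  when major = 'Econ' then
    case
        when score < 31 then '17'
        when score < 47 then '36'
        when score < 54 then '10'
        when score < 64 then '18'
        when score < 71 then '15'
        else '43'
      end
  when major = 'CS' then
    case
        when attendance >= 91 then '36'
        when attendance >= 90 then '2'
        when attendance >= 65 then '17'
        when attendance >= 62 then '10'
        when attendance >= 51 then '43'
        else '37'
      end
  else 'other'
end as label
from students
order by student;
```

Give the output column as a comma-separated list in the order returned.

43, 15, other, other, 43, other, other, other, 17

student=Alice: major='CS' → inner[attendance >= 51] → 43
student=Carmen: major='Econ' → inner[score < 71] → 15
student=Hiro: major='Chem' → outer ELSE → other
student=Kai: major='Hist' → outer ELSE → other
student=Lena: major='Econ' → inner[ELSE] → 43
student=Omar: major='Bio' → outer ELSE → other
student=Priya: major='Math' → outer ELSE → other
student=Quinn: major='Chem' → outer ELSE → other
student=Vik: major='CS' → inner[attendance >= 65] → 17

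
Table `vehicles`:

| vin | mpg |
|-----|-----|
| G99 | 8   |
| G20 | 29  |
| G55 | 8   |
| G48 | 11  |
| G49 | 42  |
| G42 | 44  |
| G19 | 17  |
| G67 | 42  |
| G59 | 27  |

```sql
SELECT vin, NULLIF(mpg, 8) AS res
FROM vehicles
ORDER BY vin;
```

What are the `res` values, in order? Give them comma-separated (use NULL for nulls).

vin=G19: mpg=17 vs 8: differ → 17
vin=G20: mpg=29 vs 8: differ → 29
vin=G42: mpg=44 vs 8: differ → 44
vin=G48: mpg=11 vs 8: differ → 11
vin=G49: mpg=42 vs 8: differ → 42
vin=G55: mpg=8 vs 8: equal → NULL
vin=G59: mpg=27 vs 8: differ → 27
vin=G67: mpg=42 vs 8: differ → 42
vin=G99: mpg=8 vs 8: equal → NULL

17, 29, 44, 11, 42, NULL, 27, 42, NULL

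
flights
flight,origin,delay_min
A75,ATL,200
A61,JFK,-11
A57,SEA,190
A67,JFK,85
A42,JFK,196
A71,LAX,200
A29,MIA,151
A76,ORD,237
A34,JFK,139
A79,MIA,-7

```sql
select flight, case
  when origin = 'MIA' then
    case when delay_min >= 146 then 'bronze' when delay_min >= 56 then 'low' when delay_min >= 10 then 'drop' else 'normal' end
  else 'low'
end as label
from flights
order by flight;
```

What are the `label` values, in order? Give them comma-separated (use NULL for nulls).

bronze, low, low, low, low, low, low, low, low, normal

flight=A29: origin='MIA' → inner[delay_min >= 146] → bronze
flight=A34: origin='JFK' → outer ELSE → low
flight=A42: origin='JFK' → outer ELSE → low
flight=A57: origin='SEA' → outer ELSE → low
flight=A61: origin='JFK' → outer ELSE → low
flight=A67: origin='JFK' → outer ELSE → low
flight=A71: origin='LAX' → outer ELSE → low
flight=A75: origin='ATL' → outer ELSE → low
flight=A76: origin='ORD' → outer ELSE → low
flight=A79: origin='MIA' → inner[ELSE] → normal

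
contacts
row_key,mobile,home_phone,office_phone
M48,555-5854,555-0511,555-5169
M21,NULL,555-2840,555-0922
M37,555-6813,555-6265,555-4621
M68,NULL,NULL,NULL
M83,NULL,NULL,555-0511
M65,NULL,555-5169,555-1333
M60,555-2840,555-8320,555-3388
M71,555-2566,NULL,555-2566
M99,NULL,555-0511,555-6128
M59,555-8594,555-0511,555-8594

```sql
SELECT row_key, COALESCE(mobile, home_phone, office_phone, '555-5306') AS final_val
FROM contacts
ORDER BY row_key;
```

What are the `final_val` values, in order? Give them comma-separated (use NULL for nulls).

555-2840, 555-6813, 555-5854, 555-8594, 555-2840, 555-5169, 555-5306, 555-2566, 555-0511, 555-0511

row_key=M21: mobile=NULL, home_phone=555-2840 → 555-2840
row_key=M37: mobile=555-6813 → 555-6813
row_key=M48: mobile=555-5854 → 555-5854
row_key=M59: mobile=555-8594 → 555-8594
row_key=M60: mobile=555-2840 → 555-2840
row_key=M65: mobile=NULL, home_phone=555-5169 → 555-5169
row_key=M68: mobile=NULL, home_phone=NULL, office_phone=NULL, → literal 555-5306 → 555-5306
row_key=M71: mobile=555-2566 → 555-2566
row_key=M83: mobile=NULL, home_phone=NULL, office_phone=555-0511 → 555-0511
row_key=M99: mobile=NULL, home_phone=555-0511 → 555-0511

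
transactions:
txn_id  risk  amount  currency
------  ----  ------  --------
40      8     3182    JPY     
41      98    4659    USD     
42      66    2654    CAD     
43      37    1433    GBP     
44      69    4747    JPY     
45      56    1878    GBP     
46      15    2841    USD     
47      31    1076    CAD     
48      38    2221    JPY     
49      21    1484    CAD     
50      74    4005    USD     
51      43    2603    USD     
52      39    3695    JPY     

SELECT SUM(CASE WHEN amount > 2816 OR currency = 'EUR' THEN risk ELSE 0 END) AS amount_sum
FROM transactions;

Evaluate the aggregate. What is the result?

303

txn_id=40: ✓ → 8
txn_id=41: ✓ → 98
txn_id=42: ✗
txn_id=43: ✗
txn_id=44: ✓ → 69
txn_id=45: ✗
txn_id=46: ✓ → 15
txn_id=47: ✗
txn_id=48: ✗
txn_id=49: ✗
txn_id=50: ✓ → 74
txn_id=51: ✗
txn_id=52: ✓ → 39
amount_sum = 8 + 98 + 69 + 15 + 74 + 39 = 303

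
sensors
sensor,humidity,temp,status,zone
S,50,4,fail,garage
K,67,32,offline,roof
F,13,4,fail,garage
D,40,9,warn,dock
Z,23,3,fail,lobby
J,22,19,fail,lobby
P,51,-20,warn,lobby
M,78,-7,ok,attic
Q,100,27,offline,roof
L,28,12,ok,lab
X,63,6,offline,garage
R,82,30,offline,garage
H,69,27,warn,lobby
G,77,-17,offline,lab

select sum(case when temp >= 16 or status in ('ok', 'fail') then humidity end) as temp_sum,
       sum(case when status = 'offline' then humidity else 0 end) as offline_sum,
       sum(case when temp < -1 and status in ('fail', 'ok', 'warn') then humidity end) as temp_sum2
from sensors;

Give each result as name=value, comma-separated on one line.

[temp_sum: temp >= 16 or status in ('ok', 'fail')]
sensor=S: ✓ → 50
sensor=K: ✓ → 67
sensor=F: ✓ → 13
sensor=D: ✗
sensor=Z: ✓ → 23
sensor=J: ✓ → 22
sensor=P: ✗
sensor=M: ✓ → 78
sensor=Q: ✓ → 100
sensor=L: ✓ → 28
sensor=X: ✗
sensor=R: ✓ → 82
sensor=H: ✓ → 69
sensor=G: ✗
temp_sum = 50 + 67 + 13 + 23 + 22 + 78 + 100 + 28 + 82 + 69 = 532
—
[offline_sum: status = 'offline']
sensor=S: ✗
sensor=K: ✓ → 67
sensor=F: ✗
sensor=D: ✗
sensor=Z: ✗
sensor=J: ✗
sensor=P: ✗
sensor=M: ✗
sensor=Q: ✓ → 100
sensor=L: ✗
sensor=X: ✓ → 63
sensor=R: ✓ → 82
sensor=H: ✗
sensor=G: ✓ → 77
offline_sum = 67 + 100 + 63 + 82 + 77 = 389
—
[temp_sum2: temp < -1 and status in ('fail', 'ok', 'warn')]
sensor=S: ✗
sensor=K: ✗
sensor=F: ✗
sensor=D: ✗
sensor=Z: ✗
sensor=J: ✗
sensor=P: ✓ → 51
sensor=M: ✓ → 78
sensor=Q: ✗
sensor=L: ✗
sensor=X: ✗
sensor=R: ✗
sensor=H: ✗
sensor=G: ✗
temp_sum2 = 51 + 78 = 129

temp_sum=532, offline_sum=389, temp_sum2=129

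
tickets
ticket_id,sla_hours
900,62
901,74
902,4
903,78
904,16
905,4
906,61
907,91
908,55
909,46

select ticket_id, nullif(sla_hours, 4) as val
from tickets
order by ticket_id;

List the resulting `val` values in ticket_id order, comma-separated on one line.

ticket_id=900: sla_hours=62 vs 4: differ → 62
ticket_id=901: sla_hours=74 vs 4: differ → 74
ticket_id=902: sla_hours=4 vs 4: equal → NULL
ticket_id=903: sla_hours=78 vs 4: differ → 78
ticket_id=904: sla_hours=16 vs 4: differ → 16
ticket_id=905: sla_hours=4 vs 4: equal → NULL
ticket_id=906: sla_hours=61 vs 4: differ → 61
ticket_id=907: sla_hours=91 vs 4: differ → 91
ticket_id=908: sla_hours=55 vs 4: differ → 55
ticket_id=909: sla_hours=46 vs 4: differ → 46

62, 74, NULL, 78, 16, NULL, 61, 91, 55, 46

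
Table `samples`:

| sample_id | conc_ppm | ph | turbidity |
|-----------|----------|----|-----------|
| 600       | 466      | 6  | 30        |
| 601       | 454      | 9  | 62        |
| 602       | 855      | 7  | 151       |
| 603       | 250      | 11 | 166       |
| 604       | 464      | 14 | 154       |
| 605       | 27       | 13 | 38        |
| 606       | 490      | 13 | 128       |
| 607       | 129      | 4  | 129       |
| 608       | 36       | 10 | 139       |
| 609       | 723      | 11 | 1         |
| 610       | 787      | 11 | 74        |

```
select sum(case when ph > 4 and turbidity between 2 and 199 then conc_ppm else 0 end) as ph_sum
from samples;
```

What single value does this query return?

sample_id=600: ✓ → 466
sample_id=601: ✓ → 454
sample_id=602: ✓ → 855
sample_id=603: ✓ → 250
sample_id=604: ✓ → 464
sample_id=605: ✓ → 27
sample_id=606: ✓ → 490
sample_id=607: ✗
sample_id=608: ✓ → 36
sample_id=609: ✗
sample_id=610: ✓ → 787
ph_sum = 466 + 454 + 855 + 250 + 464 + 27 + 490 + 36 + 787 = 3829

3829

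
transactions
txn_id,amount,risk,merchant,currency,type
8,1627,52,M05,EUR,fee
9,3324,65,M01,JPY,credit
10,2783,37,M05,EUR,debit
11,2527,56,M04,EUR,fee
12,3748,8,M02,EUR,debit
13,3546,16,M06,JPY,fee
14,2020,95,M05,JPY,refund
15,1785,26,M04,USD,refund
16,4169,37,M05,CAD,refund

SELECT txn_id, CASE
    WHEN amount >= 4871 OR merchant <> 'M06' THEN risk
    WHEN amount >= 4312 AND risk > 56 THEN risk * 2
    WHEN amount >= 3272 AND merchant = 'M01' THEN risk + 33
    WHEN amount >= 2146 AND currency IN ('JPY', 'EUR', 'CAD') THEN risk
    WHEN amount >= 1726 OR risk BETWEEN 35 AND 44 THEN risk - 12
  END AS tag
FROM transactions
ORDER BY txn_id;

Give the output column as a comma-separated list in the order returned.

52, 65, 37, 56, 8, 16, 95, 26, 37

txn_id=8: amount >= 4871 OR merchant <> 'M06' → 52
txn_id=9: amount >= 4871 OR merchant <> 'M06' → 65
txn_id=10: amount >= 4871 OR merchant <> 'M06' → 37
txn_id=11: amount >= 4871 OR merchant <> 'M06' → 56
txn_id=12: amount >= 4871 OR merchant <> 'M06' → 8
txn_id=13: amount >= 2146 AND currency IN ('JPY', 'EUR', 'CAD') → 16
txn_id=14: amount >= 4871 OR merchant <> 'M06' → 95
txn_id=15: amount >= 4871 OR merchant <> 'M06' → 26
txn_id=16: amount >= 4871 OR merchant <> 'M06' → 37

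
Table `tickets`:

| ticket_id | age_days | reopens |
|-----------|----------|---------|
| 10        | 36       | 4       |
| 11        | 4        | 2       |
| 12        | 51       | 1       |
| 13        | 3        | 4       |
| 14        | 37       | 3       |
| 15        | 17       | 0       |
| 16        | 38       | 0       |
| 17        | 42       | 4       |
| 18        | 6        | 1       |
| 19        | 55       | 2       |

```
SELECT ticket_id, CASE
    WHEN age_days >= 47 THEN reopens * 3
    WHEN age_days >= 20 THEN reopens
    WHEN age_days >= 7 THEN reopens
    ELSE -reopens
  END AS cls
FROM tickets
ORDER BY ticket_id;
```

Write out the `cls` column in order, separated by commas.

ticket_id=10: age_days >= 20 → 4
ticket_id=11: ELSE → -2
ticket_id=12: age_days >= 47 → 3
ticket_id=13: ELSE → -4
ticket_id=14: age_days >= 20 → 3
ticket_id=15: age_days >= 7 → 0
ticket_id=16: age_days >= 20 → 0
ticket_id=17: age_days >= 20 → 4
ticket_id=18: ELSE → -1
ticket_id=19: age_days >= 47 → 6

4, -2, 3, -4, 3, 0, 0, 4, -1, 6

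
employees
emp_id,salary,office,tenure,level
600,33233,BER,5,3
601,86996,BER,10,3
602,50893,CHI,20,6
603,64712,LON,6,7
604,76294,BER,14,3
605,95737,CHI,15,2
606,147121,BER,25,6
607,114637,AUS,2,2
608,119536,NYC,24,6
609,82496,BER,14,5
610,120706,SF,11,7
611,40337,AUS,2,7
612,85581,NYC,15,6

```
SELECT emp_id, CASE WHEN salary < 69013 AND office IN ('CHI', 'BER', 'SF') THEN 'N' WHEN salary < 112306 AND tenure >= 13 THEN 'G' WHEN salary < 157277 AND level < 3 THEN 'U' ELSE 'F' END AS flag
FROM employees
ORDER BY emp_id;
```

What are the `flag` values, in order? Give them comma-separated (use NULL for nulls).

emp_id=600: salary < 69013 AND office IN ('CHI', 'BER', 'SF') → N
emp_id=601: ELSE → F
emp_id=602: salary < 69013 AND office IN ('CHI', 'BER', 'SF') → N
emp_id=603: ELSE → F
emp_id=604: salary < 112306 AND tenure >= 13 → G
emp_id=605: salary < 112306 AND tenure >= 13 → G
emp_id=606: ELSE → F
emp_id=607: salary < 157277 AND level < 3 → U
emp_id=608: ELSE → F
emp_id=609: salary < 112306 AND tenure >= 13 → G
emp_id=610: ELSE → F
emp_id=611: ELSE → F
emp_id=612: salary < 112306 AND tenure >= 13 → G

N, F, N, F, G, G, F, U, F, G, F, F, G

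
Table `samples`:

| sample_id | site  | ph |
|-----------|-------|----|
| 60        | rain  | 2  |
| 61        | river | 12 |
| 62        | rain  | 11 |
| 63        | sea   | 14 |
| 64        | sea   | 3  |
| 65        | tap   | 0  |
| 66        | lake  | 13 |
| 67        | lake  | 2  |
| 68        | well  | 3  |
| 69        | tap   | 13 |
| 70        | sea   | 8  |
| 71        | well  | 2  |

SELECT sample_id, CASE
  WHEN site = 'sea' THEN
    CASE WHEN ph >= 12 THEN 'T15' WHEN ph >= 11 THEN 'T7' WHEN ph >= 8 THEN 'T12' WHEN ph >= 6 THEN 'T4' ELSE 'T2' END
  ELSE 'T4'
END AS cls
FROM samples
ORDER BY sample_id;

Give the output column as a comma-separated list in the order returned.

T4, T4, T4, T15, T2, T4, T4, T4, T4, T4, T12, T4

sample_id=60: site='rain' → outer ELSE → T4
sample_id=61: site='river' → outer ELSE → T4
sample_id=62: site='rain' → outer ELSE → T4
sample_id=63: site='sea' → inner[ph >= 12] → T15
sample_id=64: site='sea' → inner[ELSE] → T2
sample_id=65: site='tap' → outer ELSE → T4
sample_id=66: site='lake' → outer ELSE → T4
sample_id=67: site='lake' → outer ELSE → T4
sample_id=68: site='well' → outer ELSE → T4
sample_id=69: site='tap' → outer ELSE → T4
sample_id=70: site='sea' → inner[ph >= 8] → T12
sample_id=71: site='well' → outer ELSE → T4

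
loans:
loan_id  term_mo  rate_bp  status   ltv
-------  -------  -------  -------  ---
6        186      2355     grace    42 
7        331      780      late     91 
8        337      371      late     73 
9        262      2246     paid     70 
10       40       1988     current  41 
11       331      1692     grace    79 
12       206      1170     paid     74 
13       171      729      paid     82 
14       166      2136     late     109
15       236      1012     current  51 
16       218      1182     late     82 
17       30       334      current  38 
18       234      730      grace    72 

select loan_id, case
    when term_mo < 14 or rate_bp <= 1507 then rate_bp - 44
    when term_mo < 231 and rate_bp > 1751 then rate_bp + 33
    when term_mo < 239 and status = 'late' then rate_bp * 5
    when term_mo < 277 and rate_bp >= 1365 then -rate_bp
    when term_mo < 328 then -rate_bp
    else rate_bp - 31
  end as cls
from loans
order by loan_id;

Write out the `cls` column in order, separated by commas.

loan_id=6: term_mo < 231 and rate_bp > 1751 → 2388
loan_id=7: term_mo < 14 or rate_bp <= 1507 → 736
loan_id=8: term_mo < 14 or rate_bp <= 1507 → 327
loan_id=9: term_mo < 277 and rate_bp >= 1365 → -2246
loan_id=10: term_mo < 231 and rate_bp > 1751 → 2021
loan_id=11: ELSE → 1661
loan_id=12: term_mo < 14 or rate_bp <= 1507 → 1126
loan_id=13: term_mo < 14 or rate_bp <= 1507 → 685
loan_id=14: term_mo < 231 and rate_bp > 1751 → 2169
loan_id=15: term_mo < 14 or rate_bp <= 1507 → 968
loan_id=16: term_mo < 14 or rate_bp <= 1507 → 1138
loan_id=17: term_mo < 14 or rate_bp <= 1507 → 290
loan_id=18: term_mo < 14 or rate_bp <= 1507 → 686

2388, 736, 327, -2246, 2021, 1661, 1126, 685, 2169, 968, 1138, 290, 686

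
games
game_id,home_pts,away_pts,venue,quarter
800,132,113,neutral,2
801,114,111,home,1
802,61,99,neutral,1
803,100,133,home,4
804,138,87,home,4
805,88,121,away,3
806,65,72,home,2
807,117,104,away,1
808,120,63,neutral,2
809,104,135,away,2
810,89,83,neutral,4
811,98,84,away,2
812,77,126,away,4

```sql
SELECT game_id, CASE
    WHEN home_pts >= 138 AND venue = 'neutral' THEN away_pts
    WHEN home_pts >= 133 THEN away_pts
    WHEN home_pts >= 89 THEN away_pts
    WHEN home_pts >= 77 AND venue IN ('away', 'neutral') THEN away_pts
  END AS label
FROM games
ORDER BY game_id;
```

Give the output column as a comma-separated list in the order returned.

game_id=800: home_pts >= 89 → 113
game_id=801: home_pts >= 89 → 111
game_id=802: (no match → NULL) → NULL
game_id=803: home_pts >= 89 → 133
game_id=804: home_pts >= 133 → 87
game_id=805: home_pts >= 77 AND venue IN ('away', 'neutral') → 121
game_id=806: (no match → NULL) → NULL
game_id=807: home_pts >= 89 → 104
game_id=808: home_pts >= 89 → 63
game_id=809: home_pts >= 89 → 135
game_id=810: home_pts >= 89 → 83
game_id=811: home_pts >= 89 → 84
game_id=812: home_pts >= 77 AND venue IN ('away', 'neutral') → 126

113, 111, NULL, 133, 87, 121, NULL, 104, 63, 135, 83, 84, 126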